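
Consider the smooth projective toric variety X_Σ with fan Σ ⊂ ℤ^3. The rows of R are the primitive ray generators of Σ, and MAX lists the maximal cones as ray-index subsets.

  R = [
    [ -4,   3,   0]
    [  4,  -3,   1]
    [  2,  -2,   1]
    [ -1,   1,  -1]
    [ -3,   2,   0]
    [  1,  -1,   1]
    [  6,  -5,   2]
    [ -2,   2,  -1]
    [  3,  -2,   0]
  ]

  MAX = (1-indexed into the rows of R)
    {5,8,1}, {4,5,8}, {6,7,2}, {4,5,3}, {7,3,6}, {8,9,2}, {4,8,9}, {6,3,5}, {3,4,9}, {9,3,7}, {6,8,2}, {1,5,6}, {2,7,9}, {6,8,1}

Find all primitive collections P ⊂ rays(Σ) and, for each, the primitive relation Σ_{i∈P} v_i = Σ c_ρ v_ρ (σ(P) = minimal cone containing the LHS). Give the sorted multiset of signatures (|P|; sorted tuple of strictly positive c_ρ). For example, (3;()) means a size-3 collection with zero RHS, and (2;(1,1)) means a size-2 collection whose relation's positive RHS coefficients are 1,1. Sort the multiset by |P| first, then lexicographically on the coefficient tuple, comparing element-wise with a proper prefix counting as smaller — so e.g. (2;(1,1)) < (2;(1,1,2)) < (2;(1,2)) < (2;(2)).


Δ(Σ) — 9 vertices, 16 min non-faces:

  P={3,8}:  v_{3} + v_{8} = 0  →  sig = (2;())
  P={4,6}:  v_{4} + v_{6} = 0  →  sig = (2;())
  P={5,9}:  v_{5} + v_{9} = 0  →  sig = (2;())
  P={2,3}:  v_{2} + v_{3} = v_{7}  →  sig = (2;(1))
  P={2,4}:  v_{2} + v_{4} = v_{9}  →  sig = (2;(1))
  P={2,5}:  v_{2} + v_{5} = v_{6}  →  sig = (2;(1))
  P={6,9}:  v_{6} + v_{9} = v_{2}  →  sig = (2;(1))
  P={7,8}:  v_{7} + v_{8} = v_{2}  →  sig = (2;(1))
  P={1,3}:  v_{1} + v_{3} = v_{5} + v_{6}  →  sig = (2;(1,1))
  P={1,4}:  v_{1} + v_{4} = v_{5} + v_{8}  →  sig = (2;(1,1))
  P={1,9}:  v_{1} + v_{9} = v_{6} + v_{8}  →  sig = (2;(1,1))
  P={4,7}:  v_{4} + v_{7} = v_{3} + v_{9}  →  sig = (2;(1,1))
  P={5,7}:  v_{5} + v_{7} = v_{3} + v_{6}  →  sig = (2;(1,1))
  P={1,2}:  v_{1} + v_{2} = 2·v_{6} + v_{8}  →  sig = (2;(1,2))
  P={1,7}:  v_{1} + v_{7} = 2·v_{6}  →  sig = (2;(2))
  P={5,6,8}:  v_{5} + v_{6} + v_{8} = v_{1}  →  sig = (3;(1))

Signatures (|P|; sorted positive RHS coefficients), sorted:
{ (2;()) ×3,  (2;(1)) ×5,  (2;(1,1)) ×5,  (2;(1,2)),  (2;(2)),  (3;(1)) }


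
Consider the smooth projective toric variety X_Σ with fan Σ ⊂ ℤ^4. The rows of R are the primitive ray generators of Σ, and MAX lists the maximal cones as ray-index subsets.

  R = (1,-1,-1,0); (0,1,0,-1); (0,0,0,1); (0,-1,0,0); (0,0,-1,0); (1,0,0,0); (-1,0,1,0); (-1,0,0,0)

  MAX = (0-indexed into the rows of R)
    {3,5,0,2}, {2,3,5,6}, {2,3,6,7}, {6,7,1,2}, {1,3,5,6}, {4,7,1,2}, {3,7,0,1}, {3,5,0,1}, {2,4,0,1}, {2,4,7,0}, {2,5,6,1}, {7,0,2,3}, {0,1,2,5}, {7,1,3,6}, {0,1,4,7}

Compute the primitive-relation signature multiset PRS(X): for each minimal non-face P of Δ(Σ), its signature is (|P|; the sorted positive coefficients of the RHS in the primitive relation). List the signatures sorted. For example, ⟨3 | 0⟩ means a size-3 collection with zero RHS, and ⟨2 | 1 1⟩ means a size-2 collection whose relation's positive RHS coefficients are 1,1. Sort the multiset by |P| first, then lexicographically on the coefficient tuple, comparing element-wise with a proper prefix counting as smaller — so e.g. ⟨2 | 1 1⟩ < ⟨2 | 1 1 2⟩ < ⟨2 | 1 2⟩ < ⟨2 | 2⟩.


Σ has 7 primitive collections:

  {5,7}:  v_{5} + v_{7} = 0  →  sig = ⟨2 | 0⟩
  {0,6}:  v_{0} + v_{6} = v_{3}  →  sig = ⟨2 | 1⟩
  {4,6}:  v_{4} + v_{6} = v_{7}  →  sig = ⟨2 | 1⟩
  {3,4}:  v_{3} + v_{4} = v_{0} + v_{7}  →  sig = ⟨2 | 1 1⟩
  {4,5}:  v_{4} + v_{5} = v_{0} + v_{1} + v_{2}  →  sig = ⟨2 | 1 1 1⟩
  {1,2,3}:  v_{1} + v_{2} + v_{3} = 0  →  sig = ⟨3 | 0⟩
  {0,1,2,7}:  v_{0} + v_{1} + v_{2} + v_{7} = v_{4}  →  sig = ⟨4 | 1⟩

Sorted signature multiset PRS(X):
[⟨2 | 0⟩, ⟨2 | 1⟩, ⟨2 | 1⟩, ⟨2 | 1 1⟩, ⟨2 | 1 1 1⟩, ⟨3 | 0⟩, ⟨4 | 1⟩]


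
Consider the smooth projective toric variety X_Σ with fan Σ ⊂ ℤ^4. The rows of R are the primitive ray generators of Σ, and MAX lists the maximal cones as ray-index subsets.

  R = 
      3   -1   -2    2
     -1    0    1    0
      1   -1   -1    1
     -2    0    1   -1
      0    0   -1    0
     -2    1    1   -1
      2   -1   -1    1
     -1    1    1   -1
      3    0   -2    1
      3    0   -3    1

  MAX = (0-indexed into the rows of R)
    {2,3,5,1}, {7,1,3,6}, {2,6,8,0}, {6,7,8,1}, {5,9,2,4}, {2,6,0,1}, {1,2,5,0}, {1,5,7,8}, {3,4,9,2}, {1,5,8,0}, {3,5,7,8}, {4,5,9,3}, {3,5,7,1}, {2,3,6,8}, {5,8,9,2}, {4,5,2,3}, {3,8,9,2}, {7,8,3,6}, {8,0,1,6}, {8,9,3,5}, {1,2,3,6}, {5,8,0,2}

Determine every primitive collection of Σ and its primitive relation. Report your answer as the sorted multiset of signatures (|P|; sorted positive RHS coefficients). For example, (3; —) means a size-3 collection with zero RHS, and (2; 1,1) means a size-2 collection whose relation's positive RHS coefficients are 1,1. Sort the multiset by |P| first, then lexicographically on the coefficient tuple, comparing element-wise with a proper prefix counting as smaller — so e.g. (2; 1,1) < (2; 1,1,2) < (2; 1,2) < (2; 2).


Primitive collections (17):

  P = {2,7}:  v_{2} + v_{7} = 0 ; sig = (2; —)
  P = {5,6}:  v_{5} + v_{6} = 0 ; sig = (2; —)
  P = {0,3}:  v_{0} + v_{3} = v_{2} ; sig = (2; 1)
  P = {4,8}:  v_{4} + v_{8} = v_{9} ; sig = (2; 1)
  P = {0,7}:  v_{0} + v_{7} = v_{1} + v_{8} ; sig = (2; 1,1)
  P = {1,4}:  v_{1} + v_{4} = v_{2} + v_{5} ; sig = (2; 1,1)
  P = {1,9}:  v_{1} + v_{9} = v_{2} + v_{5} + v_{8} ; sig = (2; 1,1,1)
  P = {4,6}:  v_{4} + v_{6} = v_{2} + v_{3} + v_{8} ; sig = (2; 1,1,1)
  P = {4,7}:  v_{4} + v_{7} = v_{3} + v_{5} + v_{8} ; sig = (2; 1,1,1)
  P = {0,4}:  v_{0} + v_{4} = 2·v_{2} + v_{5} + v_{8} ; sig = (2; 1,1,2)
  P = {6,9}:  v_{6} + v_{9} = v_{2} + v_{3} + 2·v_{8} ; sig = (2; 1,1,2)
  P = {7,9}:  v_{7} + v_{9} = v_{3} + v_{5} + 2·v_{8} ; sig = (2; 1,1,2)
  P = {0,9}:  v_{0} + v_{9} = 2·v_{2} + v_{5} + 2·v_{8} ; sig = (2; 1,2,2)
  P = {1,3,8}:  v_{1} + v_{3} + v_{8} = 0 ; sig = (3; —)
  P = {1,2,8}:  v_{1} + v_{2} + v_{8} = v_{0} ; sig = (3; 1)
  P = {2,3,5,8}:  v_{2} + v_{3} + v_{5} + v_{8} = v_{4} ; sig = (4; 1)
  P = {2,3,5,9}:  v_{2} + v_{3} + v_{5} + v_{9} = 2·v_{4} ; sig = (4; 2)

Signatures (|P|; sorted positive RHS coefficients), sorted:
{ (2; —) ×2,  (2; 1) ×2,  (2; 1,1) ×2,  (2; 1,1,1) ×3,  (2; 1,1,2) ×3,  (2; 1,2,2),  (3; —),  (3; 1),  (4; 1),  (4; 2) }


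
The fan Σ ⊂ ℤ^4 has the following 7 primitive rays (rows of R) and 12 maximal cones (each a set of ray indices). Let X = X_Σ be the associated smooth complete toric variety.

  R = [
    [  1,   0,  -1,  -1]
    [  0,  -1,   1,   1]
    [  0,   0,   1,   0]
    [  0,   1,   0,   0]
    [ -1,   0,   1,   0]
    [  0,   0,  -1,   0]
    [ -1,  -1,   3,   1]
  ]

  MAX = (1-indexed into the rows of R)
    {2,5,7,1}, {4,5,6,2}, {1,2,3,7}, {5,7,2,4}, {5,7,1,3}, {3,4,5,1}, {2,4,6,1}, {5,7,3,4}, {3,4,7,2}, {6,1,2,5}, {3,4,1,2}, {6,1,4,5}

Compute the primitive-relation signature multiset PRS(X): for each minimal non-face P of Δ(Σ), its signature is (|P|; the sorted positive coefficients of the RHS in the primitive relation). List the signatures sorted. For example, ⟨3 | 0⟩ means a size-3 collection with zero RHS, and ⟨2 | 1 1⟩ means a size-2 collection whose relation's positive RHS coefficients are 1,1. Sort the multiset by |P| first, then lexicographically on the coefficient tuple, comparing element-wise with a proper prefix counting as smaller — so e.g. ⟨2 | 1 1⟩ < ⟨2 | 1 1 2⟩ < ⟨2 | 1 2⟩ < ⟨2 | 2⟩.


5 collections generate NE(X_Σ); each relation:

  P = {3,6}:  v_{3} + v_{6} = 0  →  sig = ⟨2 | 0⟩
  P = {6,7}:  v_{6} + v_{7} = v_{2} + v_{5}  →  sig = ⟨2 | 1 1⟩
  P = {2,3,5}:  v_{2} + v_{3} + v_{5} = v_{7}  →  sig = ⟨3 | 1⟩
  P = {1,4,7}:  v_{1} + v_{4} + v_{7} = 2·v_{3}  →  sig = ⟨3 | 2⟩
  P = {1,2,4,5}:  v_{1} + v_{2} + v_{4} + v_{5} = v_{3}  →  sig = ⟨4 | 1⟩

so the primitive-relation signature multiset is
[⟨2 | 0⟩, ⟨2 | 1 1⟩, ⟨3 | 1⟩, ⟨3 | 2⟩, ⟨4 | 1⟩]


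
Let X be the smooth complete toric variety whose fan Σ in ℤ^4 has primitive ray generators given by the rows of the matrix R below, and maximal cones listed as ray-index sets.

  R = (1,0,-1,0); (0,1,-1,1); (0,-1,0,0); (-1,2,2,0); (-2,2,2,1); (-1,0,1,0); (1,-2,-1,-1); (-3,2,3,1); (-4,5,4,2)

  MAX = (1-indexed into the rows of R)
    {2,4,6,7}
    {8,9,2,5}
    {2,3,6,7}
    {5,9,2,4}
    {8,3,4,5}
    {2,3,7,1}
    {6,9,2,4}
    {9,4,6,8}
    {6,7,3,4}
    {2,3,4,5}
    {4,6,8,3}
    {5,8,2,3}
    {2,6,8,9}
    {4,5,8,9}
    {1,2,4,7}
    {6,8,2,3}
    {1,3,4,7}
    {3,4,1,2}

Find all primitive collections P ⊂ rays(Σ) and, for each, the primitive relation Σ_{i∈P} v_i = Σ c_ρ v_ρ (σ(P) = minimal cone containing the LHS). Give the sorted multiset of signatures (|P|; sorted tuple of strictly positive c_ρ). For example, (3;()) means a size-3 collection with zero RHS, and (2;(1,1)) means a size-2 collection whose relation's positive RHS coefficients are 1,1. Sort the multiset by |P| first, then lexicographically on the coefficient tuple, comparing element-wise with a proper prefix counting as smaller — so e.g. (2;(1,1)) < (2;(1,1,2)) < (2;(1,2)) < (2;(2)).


12 minimal non-faces of Δ(Σ) (on 9 rays):

  P={1,6}:  v_{1} + v_{6} = 0 — sig = (2;())
  P={1,8}:  v_{1} + v_{8} = v_{5} — sig = (2;(1))
  P={5,6}:  v_{5} + v_{6} = v_{8} — sig = (2;(1))
  P={5,7}:  v_{5} + v_{7} = v_{6} — sig = (2;(1))
  P={1,5}:  v_{1} + v_{5} = v_{2} + v_{3} + v_{4} — sig = (2;(1,1,1))
  P={1,9}:  v_{1} + v_{9} = v_{2} + v_{4} + v_{5} — sig = (2;(1,1,1))
  P={7,9}:  v_{7} + v_{9} = v_{2} + v_{4} + 2·v_{6} — sig = (2;(1,1,2))
  P={3,9}:  v_{3} + v_{9} = 2·v_{5} — sig = (2;(2))
  P={7,8}:  v_{7} + v_{8} = 2·v_{6} — sig = (2;(2))
  P={2,4,8}:  v_{2} + v_{4} + v_{8} = v_{9} — sig = (3;(1))
  P={2,3,4,7}:  v_{2} + v_{3} + v_{4} + v_{7} = 0 — sig = (4;())
  P={2,3,4,6}:  v_{2} + v_{3} + v_{4} + v_{6} = v_{5} — sig = (4;(1))

Sorted signature multiset PRS(X):
    (2;())
    (2;(1))
    (2;(1))
    (2;(1))
    (2;(1,1,1))
    (2;(1,1,1))
    (2;(1,1,2))
    (2;(2))
    (2;(2))
    (3;(1))
    (4;())
    (4;(1))


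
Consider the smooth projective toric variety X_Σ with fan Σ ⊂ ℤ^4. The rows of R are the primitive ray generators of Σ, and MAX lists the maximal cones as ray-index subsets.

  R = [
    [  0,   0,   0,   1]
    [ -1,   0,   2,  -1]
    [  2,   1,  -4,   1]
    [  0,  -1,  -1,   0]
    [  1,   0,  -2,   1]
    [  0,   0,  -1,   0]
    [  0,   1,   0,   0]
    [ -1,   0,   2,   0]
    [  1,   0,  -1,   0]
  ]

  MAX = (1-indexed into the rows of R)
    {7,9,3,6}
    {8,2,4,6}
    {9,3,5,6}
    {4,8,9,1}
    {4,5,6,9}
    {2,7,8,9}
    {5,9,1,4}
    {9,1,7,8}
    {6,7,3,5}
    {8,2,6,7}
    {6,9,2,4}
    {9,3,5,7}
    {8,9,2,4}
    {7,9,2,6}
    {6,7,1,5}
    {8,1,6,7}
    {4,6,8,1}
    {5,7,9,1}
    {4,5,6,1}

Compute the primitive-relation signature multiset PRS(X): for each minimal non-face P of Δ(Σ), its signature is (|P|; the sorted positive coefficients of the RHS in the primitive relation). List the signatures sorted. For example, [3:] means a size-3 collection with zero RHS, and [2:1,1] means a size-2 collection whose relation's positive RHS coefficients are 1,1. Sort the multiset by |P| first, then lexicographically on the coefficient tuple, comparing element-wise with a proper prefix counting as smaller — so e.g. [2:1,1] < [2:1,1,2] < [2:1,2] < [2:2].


Minimal non-faces — 11 found among 9 rays, 19 max cones:

  P={2,5}:  v_{2} + v_{5} = 0 ; sig = [2:]
  P={1,2}:  v_{1} + v_{2} = v_{8} ; sig = [2:1]
  P={4,7}:  v_{4} + v_{7} = v_{6} ; sig = [2:1]
  P={5,8}:  v_{5} + v_{8} = v_{1} ; sig = [2:1]
  P={3,8}:  v_{3} + v_{8} = v_{5} + v_{7} ; sig = [2:1,1]
  P={2,3}:  v_{2} + v_{3} = v_{6} + v_{7} + v_{9} ; sig = [2:1,1,1]
  P={3,4}:  v_{3} + v_{4} = v_{5} + 2·v_{6} + v_{9} ; sig = [2:1,1,2]
  P={1,3}:  v_{1} + v_{3} = 2·v_{5} + v_{7} ; sig = [2:1,2]
  P={6,8,9}:  v_{6} + v_{8} + v_{9} = 0 ; sig = [3:]
  P={1,6,9}:  v_{1} + v_{6} + v_{9} = v_{5} ; sig = [3:1]
  P={5,6,7,9}:  v_{5} + v_{6} + v_{7} + v_{9} = v_{3} ; sig = [4:1]

Sorted signature multiset PRS(X):
    [2:]
    [2:1]
    [2:1]
    [2:1]
    [2:1,1]
    [2:1,1,1]
    [2:1,1,2]
    [2:1,2]
    [3:]
    [3:1]
    [4:1]


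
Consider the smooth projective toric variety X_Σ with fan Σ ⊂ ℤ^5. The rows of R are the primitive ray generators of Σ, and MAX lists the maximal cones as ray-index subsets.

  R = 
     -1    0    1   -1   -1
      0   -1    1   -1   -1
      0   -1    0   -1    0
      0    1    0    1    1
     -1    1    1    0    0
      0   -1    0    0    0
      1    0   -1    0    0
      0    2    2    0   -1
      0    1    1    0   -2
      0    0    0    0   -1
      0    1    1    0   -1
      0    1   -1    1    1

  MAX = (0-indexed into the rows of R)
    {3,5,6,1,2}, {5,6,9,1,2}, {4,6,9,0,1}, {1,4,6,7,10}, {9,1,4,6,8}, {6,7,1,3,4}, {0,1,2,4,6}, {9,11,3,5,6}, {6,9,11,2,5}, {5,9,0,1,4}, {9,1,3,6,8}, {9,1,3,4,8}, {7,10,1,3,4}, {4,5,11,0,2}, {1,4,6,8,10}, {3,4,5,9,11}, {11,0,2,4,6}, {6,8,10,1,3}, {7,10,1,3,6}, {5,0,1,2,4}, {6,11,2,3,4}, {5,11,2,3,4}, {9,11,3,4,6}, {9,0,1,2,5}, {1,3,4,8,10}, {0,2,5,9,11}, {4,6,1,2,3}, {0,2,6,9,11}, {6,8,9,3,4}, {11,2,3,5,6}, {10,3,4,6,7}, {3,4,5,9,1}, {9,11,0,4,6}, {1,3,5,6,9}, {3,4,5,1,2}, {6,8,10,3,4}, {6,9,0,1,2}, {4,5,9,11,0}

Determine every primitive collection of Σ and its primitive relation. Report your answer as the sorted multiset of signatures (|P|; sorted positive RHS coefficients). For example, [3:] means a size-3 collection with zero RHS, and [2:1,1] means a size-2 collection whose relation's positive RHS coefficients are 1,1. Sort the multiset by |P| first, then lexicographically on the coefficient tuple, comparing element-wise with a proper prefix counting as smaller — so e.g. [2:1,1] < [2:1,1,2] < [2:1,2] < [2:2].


Primitive collections (24):

  P={1,11}:  v_{1} + v_{11} = 0  ⟹  sig = [2:]
  P={0,3}:  v_{0} + v_{3} = v_{4}  ⟹  sig = [2:1]
  P={9,10}:  v_{9} + v_{10} = v_{8}  ⟹  sig = [2:1]
  P={2,10}:  v_{2} + v_{10} = v_{1} + v_{4} + v_{6}  ⟹  sig = [2:1,1,1]
  P={5,7}:  v_{5} + v_{7} = v_{1} + v_{3} + v_{10}  ⟹  sig = [2:1,1,1]
  P={5,10}:  v_{5} + v_{10} = v_{1} + v_{3} + v_{9}  ⟹  sig = [2:1,1,1]
  P={2,8}:  v_{2} + v_{8} = v_{1} + v_{4} + v_{6} + v_{9}  ⟹  sig = [2:1,1,1,1]
  P={7,11}:  v_{7} + v_{11} = v_{3} + v_{4} + v_{6} + v_{10}  ⟹  sig = [2:1,1,1,1]
  P={10,11}:  v_{10} + v_{11} = v_{3} + v_{4} + v_{6} + v_{9}  ⟹  sig = [2:1,1,1,1]
  P={0,7}:  v_{0} + v_{7} = v_{1} + 2·v_{4} + v_{6} + v_{10}  ⟹  sig = [2:1,1,1,2]
  P={0,10}:  v_{0} + v_{10} = v_{1} + 2·v_{4} + v_{6} + v_{9}  ⟹  sig = [2:1,1,1,2]
  P={8,11}:  v_{8} + v_{11} = v_{3} + v_{4} + v_{6} + 2·v_{9}  ⟹  sig = [2:1,1,1,2]
  P={5,8}:  v_{5} + v_{8} = v_{1} + v_{3} + 2·v_{9}  ⟹  sig = [2:1,1,2]
  P={0,8}:  v_{0} + v_{8} = v_{1} + 2·v_{4} + v_{6} + 2·v_{9}  ⟹  sig = [2:1,1,2,2]
  P={2,7}:  v_{2} + v_{7} = 2·v_{1} + v_{3} + 2·v_{4} + 2·v_{6}  ⟹  sig = [2:1,2,2,2]
  P={7,9}:  v_{7} + v_{9} = 2·v_{10}  ⟹  sig = [2:2]
  P={7,8}:  v_{7} + v_{8} = 3·v_{10}  ⟹  sig = [2:3]
  P={2,3,9}:  v_{2} + v_{3} + v_{9} = 0  ⟹  sig = [3:]
  P={4,5,6}:  v_{4} + v_{5} + v_{6} = 0  ⟹  sig = [3:]
  P={2,4,9}:  v_{2} + v_{4} + v_{9} = v_{0}  ⟹  sig = [3:1]
  P={0,5,6}:  v_{0} + v_{5} + v_{6} = v_{2} + v_{9}  ⟹  sig = [3:1,1]
  P={1,3,4,6,9}:  v_{1} + v_{3} + v_{4} + v_{6} + v_{9} = v_{10}  ⟹  sig = [5:1]
  P={1,3,4,6,10}:  v_{1} + v_{3} + v_{4} + v_{6} + v_{10} = v_{7}  ⟹  sig = [5:1]
  P={1,3,4,6,8}:  v_{1} + v_{3} + v_{4} + v_{6} + v_{8} = 2·v_{10}  ⟹  sig = [5:2]

Sorted signature multiset PRS(X):
    [2:]
    [2:1]
    [2:1]
    [2:1,1,1]
    [2:1,1,1]
    [2:1,1,1]
    [2:1,1,1,1]
    [2:1,1,1,1]
    [2:1,1,1,1]
    [2:1,1,1,2]
    [2:1,1,1,2]
    [2:1,1,1,2]
    [2:1,1,2]
    [2:1,1,2,2]
    [2:1,2,2,2]
    [2:2]
    [2:3]
    [3:]
    [3:]
    [3:1]
    [3:1,1]
    [5:1]
    [5:1]
    [5:2]


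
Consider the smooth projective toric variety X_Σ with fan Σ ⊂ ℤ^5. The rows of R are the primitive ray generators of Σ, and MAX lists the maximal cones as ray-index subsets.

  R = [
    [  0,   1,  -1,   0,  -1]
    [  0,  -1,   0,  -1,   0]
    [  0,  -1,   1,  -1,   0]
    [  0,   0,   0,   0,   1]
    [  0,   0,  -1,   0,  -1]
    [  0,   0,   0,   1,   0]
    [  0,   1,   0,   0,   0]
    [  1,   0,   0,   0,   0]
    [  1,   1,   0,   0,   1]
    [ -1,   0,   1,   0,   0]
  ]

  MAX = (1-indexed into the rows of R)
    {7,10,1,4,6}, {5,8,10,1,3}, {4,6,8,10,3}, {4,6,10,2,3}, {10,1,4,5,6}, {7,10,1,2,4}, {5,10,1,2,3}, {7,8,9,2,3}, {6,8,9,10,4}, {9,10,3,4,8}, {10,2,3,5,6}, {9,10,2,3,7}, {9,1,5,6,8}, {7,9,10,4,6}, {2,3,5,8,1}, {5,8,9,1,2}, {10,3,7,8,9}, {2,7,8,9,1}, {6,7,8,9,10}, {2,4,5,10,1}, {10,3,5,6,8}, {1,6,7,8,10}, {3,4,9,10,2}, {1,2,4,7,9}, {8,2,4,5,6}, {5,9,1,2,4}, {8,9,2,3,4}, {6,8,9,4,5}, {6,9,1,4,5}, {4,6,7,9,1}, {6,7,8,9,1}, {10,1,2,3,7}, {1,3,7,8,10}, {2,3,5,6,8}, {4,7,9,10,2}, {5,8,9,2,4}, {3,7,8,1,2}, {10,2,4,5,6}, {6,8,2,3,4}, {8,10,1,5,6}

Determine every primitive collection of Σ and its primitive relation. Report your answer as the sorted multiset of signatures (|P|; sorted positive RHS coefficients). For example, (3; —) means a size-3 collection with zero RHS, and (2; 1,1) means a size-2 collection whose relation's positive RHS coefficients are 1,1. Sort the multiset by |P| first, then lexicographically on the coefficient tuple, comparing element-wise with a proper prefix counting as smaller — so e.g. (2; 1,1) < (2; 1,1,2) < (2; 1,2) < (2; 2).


Δ(Σ) — 10 vertices, 18 min non-faces:

  {5,7}:  v_{5} + v_{7} = v_{1} — sig = (2; 1)
  {2,6,7}:  v_{2} + v_{6} + v_{7} = 0 — sig = (3; —)
  {1,2,6}:  v_{1} + v_{2} + v_{6} = v_{5} — sig = (3; 1)
  {2,8,10}:  v_{2} + v_{8} + v_{10} = v_{3} — sig = (3; 1)
  {3,4,5}:  v_{3} + v_{4} + v_{5} = v_{2} — sig = (3; 1)
  {4,7,8}:  v_{4} + v_{7} + v_{8} = v_{9} — sig = (3; 1)
  {5,9,10}:  v_{5} + v_{9} + v_{10} = v_{7} — sig = (3; 1)
  {1,3,4}:  v_{1} + v_{3} + v_{4} = v_{2} + v_{7} — sig = (3; 1,1)
  {1,4,8}:  v_{1} + v_{4} + v_{8} = v_{5} + v_{9} — sig = (3; 1,1)
  {2,6,9}:  v_{2} + v_{6} + v_{9} = v_{4} + v_{8} — sig = (3; 1,1)
  {3,6,7}:  v_{3} + v_{6} + v_{7} = v_{8} + v_{10} — sig = (3; 1,1)
  {1,3,6}:  v_{1} + v_{3} + v_{6} = v_{5} + v_{8} + v_{10} — sig = (3; 1,1,1)
  {3,4,7}:  v_{3} + v_{4} + v_{7} = v_{2} + v_{9} + v_{10} — sig = (3; 1,1,1)
  {3,5,9}:  v_{3} + v_{5} + v_{9} = v_{2} + v_{7} + v_{8} — sig = (3; 1,1,1)
  {1,3,9}:  v_{1} + v_{3} + v_{9} = v_{2} + 2·v_{7} + v_{8} — sig = (3; 1,1,2)
  {3,6,9}:  v_{3} + v_{6} + v_{9} = v_{4} + 2·v_{8} + v_{10} — sig = (3; 1,1,2)
  {1,9,10}:  v_{1} + v_{9} + v_{10} = 2·v_{7} — sig = (3; 2)
  {4,5,8,10}:  v_{4} + v_{5} + v_{8} + v_{10} = 0 — sig = (4; —)

Sorted signature multiset PRS(X):
    |P|=2: 1 collection, coeffs (1)
    |P|=3: 16 collections, coeffs (), (1), (1), (1), (1), (1), (1,1), (1,1), (1,1), (1,1), (1,1,1), (1,1,1), (1,1,1), (1,1,2), (1,1,2), (2)
    |P|=4: 1 collection, coeffs ()


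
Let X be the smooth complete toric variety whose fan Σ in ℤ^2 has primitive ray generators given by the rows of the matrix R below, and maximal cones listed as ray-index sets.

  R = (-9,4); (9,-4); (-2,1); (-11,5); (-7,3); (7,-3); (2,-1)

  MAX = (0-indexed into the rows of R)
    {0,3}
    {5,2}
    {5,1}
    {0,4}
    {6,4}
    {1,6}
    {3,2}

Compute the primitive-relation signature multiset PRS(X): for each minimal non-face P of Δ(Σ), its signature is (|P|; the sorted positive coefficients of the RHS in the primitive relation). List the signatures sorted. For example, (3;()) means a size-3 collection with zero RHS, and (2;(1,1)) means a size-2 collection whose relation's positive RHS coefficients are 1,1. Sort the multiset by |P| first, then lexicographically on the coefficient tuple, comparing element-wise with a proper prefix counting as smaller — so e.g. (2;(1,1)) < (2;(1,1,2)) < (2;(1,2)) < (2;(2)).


Σ has 14 primitive collections:

  • {0,1}:  v_{0} + v_{1} = 0  ⇒ sig = (2;())
  • {2,6}:  v_{2} + v_{6} = 0  ⇒ sig = (2;())
  • {4,5}:  v_{4} + v_{5} = 0  ⇒ sig = (2;())
  • {0,2}:  v_{0} + v_{2} = v_{3}  ⇒ sig = (2;(1))
  • {0,5}:  v_{0} + v_{5} = v_{2}  ⇒ sig = (2;(1))
  • {0,6}:  v_{0} + v_{6} = v_{4}  ⇒ sig = (2;(1))
  • {1,2}:  v_{1} + v_{2} = v_{5}  ⇒ sig = (2;(1))
  • {1,3}:  v_{1} + v_{3} = v_{2}  ⇒ sig = (2;(1))
  • {1,4}:  v_{1} + v_{4} = v_{6}  ⇒ sig = (2;(1))
  • {2,4}:  v_{2} + v_{4} = v_{0}  ⇒ sig = (2;(1))
  • {3,6}:  v_{3} + v_{6} = v_{0}  ⇒ sig = (2;(1))
  • {5,6}:  v_{5} + v_{6} = v_{1}  ⇒ sig = (2;(1))
  • {3,4}:  v_{3} + v_{4} = 2·v_{0}  ⇒ sig = (2;(2))
  • {3,5}:  v_{3} + v_{5} = 2·v_{2}  ⇒ sig = (2;(2))

Sorted signature multiset PRS(X):
    |P|=2: 14 collections, coeffs (), (), (), (1), (1), (1), (1), (1), (1), (1), (1), (1), (2), (2)


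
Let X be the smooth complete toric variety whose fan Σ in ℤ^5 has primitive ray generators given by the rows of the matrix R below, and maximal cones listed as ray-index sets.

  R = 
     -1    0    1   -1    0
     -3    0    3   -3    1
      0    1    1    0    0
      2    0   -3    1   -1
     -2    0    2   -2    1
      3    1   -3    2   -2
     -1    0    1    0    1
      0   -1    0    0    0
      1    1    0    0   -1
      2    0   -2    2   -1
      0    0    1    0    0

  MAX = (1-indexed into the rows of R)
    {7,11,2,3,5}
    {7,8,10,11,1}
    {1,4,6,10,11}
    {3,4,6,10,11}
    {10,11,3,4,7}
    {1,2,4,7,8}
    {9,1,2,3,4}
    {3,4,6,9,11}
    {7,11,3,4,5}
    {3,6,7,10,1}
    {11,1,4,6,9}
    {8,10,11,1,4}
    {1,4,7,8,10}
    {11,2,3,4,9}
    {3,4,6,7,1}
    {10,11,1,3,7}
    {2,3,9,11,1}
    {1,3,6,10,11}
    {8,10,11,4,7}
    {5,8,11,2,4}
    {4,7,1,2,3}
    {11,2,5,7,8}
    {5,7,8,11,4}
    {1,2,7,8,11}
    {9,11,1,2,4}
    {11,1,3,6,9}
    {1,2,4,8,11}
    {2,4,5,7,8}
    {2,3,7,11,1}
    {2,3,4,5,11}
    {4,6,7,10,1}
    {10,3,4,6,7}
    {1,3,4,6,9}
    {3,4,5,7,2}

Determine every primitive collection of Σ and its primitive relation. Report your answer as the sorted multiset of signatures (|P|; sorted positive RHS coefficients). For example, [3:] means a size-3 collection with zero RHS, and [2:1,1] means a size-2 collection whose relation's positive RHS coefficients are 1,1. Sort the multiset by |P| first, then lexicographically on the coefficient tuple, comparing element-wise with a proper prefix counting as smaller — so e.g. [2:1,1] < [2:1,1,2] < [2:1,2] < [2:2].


Δ(Σ) — 11 vertices, 16 min non-faces:

  P={5,10}:  v_{5} + v_{10} = 0 ; sig = [2:]
  P={1,5}:  v_{1} + v_{5} = v_{2} ; sig = [2:1]
  P={2,10}:  v_{2} + v_{10} = v_{1} ; sig = [2:1]
  P={3,8}:  v_{3} + v_{8} = v_{11} ; sig = [2:1]
  P={7,9}:  v_{7} + v_{9} = v_{3} ; sig = [2:1]
  P={9,10}:  v_{9} + v_{10} = v_{6} + v_{11} ; sig = [2:1,1]
  P={5,6}:  v_{5} + v_{6} = v_{1} + v_{3} + v_{4} ; sig = [2:1,1,1]
  P={5,9}:  v_{5} + v_{9} = v_{2} + v_{3} + v_{4} + v_{11} ; sig = [2:1,1,1,1]
  P={6,8}:  v_{6} + v_{8} = v_{1} + v_{4} + v_{10} + v_{11} ; sig = [2:1,1,1,1]
  P={2,6}:  v_{2} + v_{6} = 2·v_{1} + v_{3} + v_{4} ; sig = [2:1,1,2]
  P={8,9}:  v_{8} + v_{9} = v_{1} + v_{4} + 2·v_{11} ; sig = [2:1,1,2]
  P={6,7,11}:  v_{6} + v_{7} + v_{11} = v_{3} + v_{10} ; sig = [3:1,1]
  P={1,4,7,11}:  v_{1} + v_{4} + v_{7} + v_{11} = 0 ; sig = [4:]
  P={1,3,4,10}:  v_{1} + v_{3} + v_{4} + v_{10} = v_{6} ; sig = [4:1]
  P={1,3,4,11}:  v_{1} + v_{3} + v_{4} + v_{11} = v_{9} ; sig = [4:1]
  P={2,4,7,11}:  v_{2} + v_{4} + v_{7} + v_{11} = v_{5} ; sig = [4:1]

Signatures (|P|; sorted positive RHS coefficients), sorted:
[[2:], [2:1], [2:1], [2:1], [2:1], [2:1,1], [2:1,1,1], [2:1,1,1,1], [2:1,1,1,1], [2:1,1,2], [2:1,1,2], [3:1,1], [4:], [4:1], [4:1], [4:1]]


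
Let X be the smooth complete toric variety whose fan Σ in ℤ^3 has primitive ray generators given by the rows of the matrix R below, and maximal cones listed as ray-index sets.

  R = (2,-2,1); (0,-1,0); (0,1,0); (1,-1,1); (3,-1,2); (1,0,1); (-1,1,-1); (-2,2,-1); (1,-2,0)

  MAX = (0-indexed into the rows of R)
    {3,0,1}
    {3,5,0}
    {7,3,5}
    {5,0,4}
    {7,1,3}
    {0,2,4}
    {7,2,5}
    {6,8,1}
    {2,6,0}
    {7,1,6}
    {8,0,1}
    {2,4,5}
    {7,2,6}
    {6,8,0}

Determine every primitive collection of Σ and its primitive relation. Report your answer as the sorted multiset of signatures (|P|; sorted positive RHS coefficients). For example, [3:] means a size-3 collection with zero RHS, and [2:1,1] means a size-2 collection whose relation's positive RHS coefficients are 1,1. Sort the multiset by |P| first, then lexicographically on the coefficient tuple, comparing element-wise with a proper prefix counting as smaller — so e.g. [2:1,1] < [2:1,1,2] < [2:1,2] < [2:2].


|primitive collections| = 17. Relations:

  P={0,7}:  v_{0} + v_{7} = 0  ⇒ sig = [2:]
  P={1,2}:  v_{1} + v_{2} = 0  ⇒ sig = [2:]
  P={3,6}:  v_{3} + v_{6} = 0  ⇒ sig = [2:]
  P={1,5}:  v_{1} + v_{5} = v_{3}  ⇒ sig = [2:1]
  P={2,3}:  v_{2} + v_{3} = v_{5}  ⇒ sig = [2:1]
  P={5,6}:  v_{5} + v_{6} = v_{2}  ⇒ sig = [2:1]
  P={5,8}:  v_{5} + v_{8} = v_{0}  ⇒ sig = [2:1]
  P={1,4}:  v_{1} + v_{4} = v_{0} + v_{5}  ⇒ sig = [2:1,1]
  P={2,8}:  v_{2} + v_{8} = v_{0} + v_{6}  ⇒ sig = [2:1,1]
  P={3,8}:  v_{3} + v_{8} = v_{0} + v_{1}  ⇒ sig = [2:1,1]
  P={4,7}:  v_{4} + v_{7} = v_{2} + v_{5}  ⇒ sig = [2:1,1]
  P={7,8}:  v_{7} + v_{8} = v_{1} + v_{6}  ⇒ sig = [2:1,1]
  P={3,4}:  v_{3} + v_{4} = v_{0} + 2·v_{5}  ⇒ sig = [2:1,2]
  P={4,6}:  v_{4} + v_{6} = v_{0} + 2·v_{2}  ⇒ sig = [2:1,2]
  P={4,8}:  v_{4} + v_{8} = 2·v_{0} + v_{2}  ⇒ sig = [2:1,2]
  P={0,1,6}:  v_{0} + v_{1} + v_{6} = v_{8}  ⇒ sig = [3:1]
  P={0,2,5}:  v_{0} + v_{2} + v_{5} = v_{4}  ⇒ sig = [3:1]

Signatures (|P|; sorted positive RHS coefficients), sorted:
    [2:]
    [2:]
    [2:]
    [2:1]
    [2:1]
    [2:1]
    [2:1]
    [2:1,1]
    [2:1,1]
    [2:1,1]
    [2:1,1]
    [2:1,1]
    [2:1,2]
    [2:1,2]
    [2:1,2]
    [3:1]
    [3:1]


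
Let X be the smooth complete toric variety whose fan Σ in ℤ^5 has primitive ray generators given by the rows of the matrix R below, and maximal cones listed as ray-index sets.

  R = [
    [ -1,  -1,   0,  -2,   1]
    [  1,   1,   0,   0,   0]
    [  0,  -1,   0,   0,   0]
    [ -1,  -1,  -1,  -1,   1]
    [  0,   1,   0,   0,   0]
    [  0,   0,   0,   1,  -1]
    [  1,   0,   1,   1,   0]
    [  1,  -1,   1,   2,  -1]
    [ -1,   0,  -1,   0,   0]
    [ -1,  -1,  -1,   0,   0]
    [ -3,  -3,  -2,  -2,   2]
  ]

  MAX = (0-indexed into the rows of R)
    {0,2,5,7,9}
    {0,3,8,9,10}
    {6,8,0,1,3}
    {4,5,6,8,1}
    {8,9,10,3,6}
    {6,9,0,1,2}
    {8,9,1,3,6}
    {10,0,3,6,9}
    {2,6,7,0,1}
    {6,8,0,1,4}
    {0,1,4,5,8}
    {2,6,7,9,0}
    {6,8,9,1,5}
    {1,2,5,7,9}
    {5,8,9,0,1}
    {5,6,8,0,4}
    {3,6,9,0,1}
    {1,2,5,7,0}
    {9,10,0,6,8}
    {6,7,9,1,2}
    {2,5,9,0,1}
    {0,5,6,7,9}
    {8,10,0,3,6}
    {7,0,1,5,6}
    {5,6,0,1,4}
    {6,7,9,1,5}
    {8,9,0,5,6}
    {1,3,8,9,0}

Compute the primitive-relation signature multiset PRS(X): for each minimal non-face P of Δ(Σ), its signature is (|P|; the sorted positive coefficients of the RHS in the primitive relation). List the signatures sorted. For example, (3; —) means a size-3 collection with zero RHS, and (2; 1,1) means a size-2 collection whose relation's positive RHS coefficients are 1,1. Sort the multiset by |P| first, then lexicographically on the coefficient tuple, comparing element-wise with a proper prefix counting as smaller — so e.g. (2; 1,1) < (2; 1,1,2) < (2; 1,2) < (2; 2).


|primitive collections| = 20. Relations:

  • {2,4}:  v_{2} + v_{4} = 0 — sig = (2; —)
  • {2,8}:  v_{2} + v_{8} = v_{9} — sig = (2; 1)
  • {3,5}:  v_{3} + v_{5} = v_{9} — sig = (2; 1)
  • {4,9}:  v_{4} + v_{9} = v_{8} — sig = (2; 1)
  • {4,7}:  v_{4} + v_{7} = v_{5} + v_{6} — sig = (2; 1,1)
  • {3,7}:  v_{3} + v_{7} = v_{2} + v_{6} + v_{9} — sig = (2; 1,1,1)
  • {7,8}:  v_{7} + v_{8} = v_{5} + v_{6} + v_{9} — sig = (2; 1,1,1)
  • {2,3}:  v_{2} + v_{3} = v_{0} + v_{1} + v_{6} + 2·v_{9} — sig = (2; 1,1,1,2)
  • {2,10}:  v_{2} + v_{10} = v_{0} + v_{3} + v_{6} + 2·v_{9} — sig = (2; 1,1,1,2)
  • {3,4}:  v_{3} + v_{4} = v_{0} + v_{1} + v_{6} + 2·v_{8} — sig = (2; 1,1,1,2)
  • {4,10}:  v_{4} + v_{10} = v_{0} + v_{3} + v_{6} + 2·v_{8} — sig = (2; 1,1,1,2)
  • {5,10}:  v_{5} + v_{10} = v_{0} + v_{6} + v_{8} + 2·v_{9} — sig = (2; 1,1,1,2)
  • {7,10}:  v_{7} + v_{10} = v_{0} + 2·v_{6} + 3·v_{9} — sig = (2; 1,2,3)
  • {1,10}:  v_{1} + v_{10} = 2·v_{3} — sig = (2; 2)
  • {2,5,6}:  v_{2} + v_{5} + v_{6} = v_{7} — sig = (3; 1)
  • {0,1,7,9}:  v_{0} + v_{1} + v_{7} + v_{9} = 2·v_{2} — sig = (4; 2)
  • {0,1,5,6,8}:  v_{0} + v_{1} + v_{5} + v_{6} + v_{8} = 0 — sig = (5; —)
  • {0,1,5,6,9}:  v_{0} + v_{1} + v_{5} + v_{6} + v_{9} = v_{2} — sig = (5; 1)
  • {0,1,6,8,9}:  v_{0} + v_{1} + v_{6} + v_{8} + v_{9} = v_{3} — sig = (5; 1)
  • {0,3,6,8,9}:  v_{0} + v_{3} + v_{6} + v_{8} + v_{9} = v_{10} — sig = (5; 1)

Sorted signature multiset PRS(X):
{ (2; —),  (2; 1) ×3,  (2; 1,1),  (2; 1,1,1) ×2,  (2; 1,1,1,2) ×5,  (2; 1,2,3),  (2; 2),  (3; 1),  (4; 2),  (5; —),  (5; 1) ×3 }


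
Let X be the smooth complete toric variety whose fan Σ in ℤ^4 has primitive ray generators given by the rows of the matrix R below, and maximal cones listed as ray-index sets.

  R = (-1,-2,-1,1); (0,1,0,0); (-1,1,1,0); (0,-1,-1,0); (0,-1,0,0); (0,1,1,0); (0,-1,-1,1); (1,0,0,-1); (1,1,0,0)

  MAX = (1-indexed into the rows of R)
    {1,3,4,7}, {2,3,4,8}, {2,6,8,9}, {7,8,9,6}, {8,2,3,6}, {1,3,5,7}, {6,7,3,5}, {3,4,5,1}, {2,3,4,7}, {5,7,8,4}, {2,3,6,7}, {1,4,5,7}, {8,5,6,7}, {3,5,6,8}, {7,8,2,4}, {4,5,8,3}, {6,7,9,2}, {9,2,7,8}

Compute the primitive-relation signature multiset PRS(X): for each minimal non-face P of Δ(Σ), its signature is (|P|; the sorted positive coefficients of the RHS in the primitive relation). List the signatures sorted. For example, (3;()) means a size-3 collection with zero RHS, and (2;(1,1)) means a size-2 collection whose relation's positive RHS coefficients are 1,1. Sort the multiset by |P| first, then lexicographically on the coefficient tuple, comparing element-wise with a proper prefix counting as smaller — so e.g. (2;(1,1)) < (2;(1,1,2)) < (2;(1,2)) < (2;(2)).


12 collections generate NE(X_Σ); each relation:

  P = {2,5}:  v_{2} + v_{5} = 0  so sig = (2;())
  P = {4,6}:  v_{4} + v_{6} = 0  so sig = (2;())
  P = {1,9}:  v_{1} + v_{9} = v_{7}  so sig = (2;(1))
  P = {1,8}:  v_{1} + v_{8} = v_{4} + v_{5}  so sig = (2;(1,1))
  P = {3,9}:  v_{3} + v_{9} = v_{2} + v_{6}  so sig = (2;(1,1))
  P = {1,2}:  v_{1} + v_{2} = v_{3} + v_{4} + v_{7}  so sig = (2;(1,1,1))
  P = {1,6}:  v_{1} + v_{6} = v_{3} + v_{5} + v_{7}  so sig = (2;(1,1,1))
  P = {4,9}:  v_{4} + v_{9} = v_{2} + v_{7} + v_{8}  so sig = (2;(1,1,1))
  P = {5,9}:  v_{5} + v_{9} = v_{6} + v_{7} + v_{8}  so sig = (2;(1,1,1))
  P = {3,7,8}:  v_{3} + v_{7} + v_{8} = 0  so sig = (3;())
  P = {2,6,7,8}:  v_{2} + v_{6} + v_{7} + v_{8} = v_{9}  so sig = (4;(1))
  P = {3,4,5,7}:  v_{3} + v_{4} + v_{5} + v_{7} = v_{1}  so sig = (4;(1))

Sorted signature multiset PRS(X):
[(2;()), (2;()), (2;(1)), (2;(1,1)), (2;(1,1)), (2;(1,1,1)), (2;(1,1,1)), (2;(1,1,1)), (2;(1,1,1)), (3;()), (4;(1)), (4;(1))]


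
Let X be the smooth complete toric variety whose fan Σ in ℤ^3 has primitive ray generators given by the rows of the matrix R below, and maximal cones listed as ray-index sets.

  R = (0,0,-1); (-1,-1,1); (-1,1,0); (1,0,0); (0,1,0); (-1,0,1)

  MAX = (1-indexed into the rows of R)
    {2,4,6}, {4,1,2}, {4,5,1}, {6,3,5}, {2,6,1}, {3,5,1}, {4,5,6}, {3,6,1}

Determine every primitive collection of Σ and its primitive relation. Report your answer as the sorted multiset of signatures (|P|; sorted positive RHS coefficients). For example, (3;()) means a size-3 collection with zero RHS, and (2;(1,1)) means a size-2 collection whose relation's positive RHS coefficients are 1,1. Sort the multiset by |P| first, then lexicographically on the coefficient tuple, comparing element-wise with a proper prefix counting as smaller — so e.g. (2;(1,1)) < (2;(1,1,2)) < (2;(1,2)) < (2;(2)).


Primitive collections (5):

  {2,5}:  v_{2} + v_{5} = v_{6} ; sig = (2;(1))
  {3,4}:  v_{3} + v_{4} = v_{5} ; sig = (2;(1))
  {2,3}:  v_{2} + v_{3} = v_{1} + 2·v_{6} ; sig = (2;(1,2))
  {1,4,6}:  v_{1} + v_{4} + v_{6} = 0 ; sig = (3;())
  {1,5,6}:  v_{1} + v_{5} + v_{6} = v_{3} ; sig = (3;(1))

Sorted signature multiset PRS(X):
    (2;(1))
    (2;(1))
    (2;(1,2))
    (3;())
    (3;(1))


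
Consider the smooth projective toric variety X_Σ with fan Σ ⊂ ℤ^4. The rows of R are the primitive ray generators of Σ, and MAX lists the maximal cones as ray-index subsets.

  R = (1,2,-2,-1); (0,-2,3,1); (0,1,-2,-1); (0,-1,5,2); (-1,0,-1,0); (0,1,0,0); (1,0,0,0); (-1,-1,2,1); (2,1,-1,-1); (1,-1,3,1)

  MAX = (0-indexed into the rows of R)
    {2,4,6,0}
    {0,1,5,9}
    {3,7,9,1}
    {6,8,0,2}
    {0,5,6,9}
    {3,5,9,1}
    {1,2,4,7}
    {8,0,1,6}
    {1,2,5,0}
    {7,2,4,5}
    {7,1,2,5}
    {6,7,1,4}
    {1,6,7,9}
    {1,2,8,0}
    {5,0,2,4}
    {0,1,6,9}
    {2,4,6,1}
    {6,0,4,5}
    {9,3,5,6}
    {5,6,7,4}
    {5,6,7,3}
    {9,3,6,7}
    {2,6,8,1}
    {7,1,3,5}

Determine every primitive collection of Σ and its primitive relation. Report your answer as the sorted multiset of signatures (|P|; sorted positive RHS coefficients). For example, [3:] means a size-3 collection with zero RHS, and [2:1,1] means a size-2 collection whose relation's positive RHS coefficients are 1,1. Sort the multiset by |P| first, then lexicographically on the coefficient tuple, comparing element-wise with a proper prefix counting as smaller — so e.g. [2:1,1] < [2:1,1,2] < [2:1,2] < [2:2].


19 minimal non-faces of Δ(Σ) (on 10 rays):

  {0,7}:  v_{0} + v_{7} = v_{5}  →  sig = [2:1]
  {2,9}:  v_{2} + v_{9} = v_{0} + v_{1}  →  sig = [2:1,1]
  {4,8}:  v_{4} + v_{8} = v_{2} + v_{6}  →  sig = [2:1,1]
  {4,9}:  v_{4} + v_{9} = v_{6} + v_{7}  →  sig = [2:1,1]
  {7,8}:  v_{7} + v_{8} = v_{0} + v_{1}  →  sig = [2:1,1]
  {3,8}:  v_{3} + v_{8} = v_{0} + v_{1} + v_{5} + v_{9}  →  sig = [2:1,1,1,1]
  {3,4}:  v_{3} + v_{4} = v_{5} + v_{6} + 2·v_{7}  →  sig = [2:1,1,2]
  {0,3}:  v_{0} + v_{3} = 2·v_{5} + v_{9}  →  sig = [2:1,2]
  {2,3}:  v_{2} + v_{3} = v_{1} + 2·v_{5}  →  sig = [2:1,2]
  {5,8}:  v_{5} + v_{8} = 2·v_{0} + v_{1}  →  sig = [2:1,2]
  {8,9}:  v_{8} + v_{9} = 2·v_{0} + 2·v_{1} + v_{6}  →  sig = [2:1,2,2]
  {0,1,4}:  v_{0} + v_{1} + v_{4} = 0  →  sig = [3:]
  {2,6,7}:  v_{2} + v_{6} + v_{7} = 0  →  sig = [3:]
  {1,4,5}:  v_{1} + v_{4} + v_{5} = v_{7}  →  sig = [3:1]
  {1,5,6}:  v_{1} + v_{5} + v_{6} = v_{9}  →  sig = [3:1]
  {2,5,6}:  v_{2} + v_{5} + v_{6} = v_{0}  →  sig = [3:1]
  {5,7,9}:  v_{5} + v_{7} + v_{9} = v_{3}  →  sig = [3:1]
  {1,3,6}:  v_{1} + v_{3} + v_{6} = v_{7} + 2·v_{9}  →  sig = [3:1,2]
  {0,1,2,6}:  v_{0} + v_{1} + v_{2} + v_{6} = v_{8}  →  sig = [4:1]

so the primitive-relation signature multiset is
    [2:1]
    [2:1,1]
    [2:1,1]
    [2:1,1]
    [2:1,1]
    [2:1,1,1,1]
    [2:1,1,2]
    [2:1,2]
    [2:1,2]
    [2:1,2]
    [2:1,2,2]
    [3:]
    [3:]
    [3:1]
    [3:1]
    [3:1]
    [3:1]
    [3:1,2]
    [4:1]


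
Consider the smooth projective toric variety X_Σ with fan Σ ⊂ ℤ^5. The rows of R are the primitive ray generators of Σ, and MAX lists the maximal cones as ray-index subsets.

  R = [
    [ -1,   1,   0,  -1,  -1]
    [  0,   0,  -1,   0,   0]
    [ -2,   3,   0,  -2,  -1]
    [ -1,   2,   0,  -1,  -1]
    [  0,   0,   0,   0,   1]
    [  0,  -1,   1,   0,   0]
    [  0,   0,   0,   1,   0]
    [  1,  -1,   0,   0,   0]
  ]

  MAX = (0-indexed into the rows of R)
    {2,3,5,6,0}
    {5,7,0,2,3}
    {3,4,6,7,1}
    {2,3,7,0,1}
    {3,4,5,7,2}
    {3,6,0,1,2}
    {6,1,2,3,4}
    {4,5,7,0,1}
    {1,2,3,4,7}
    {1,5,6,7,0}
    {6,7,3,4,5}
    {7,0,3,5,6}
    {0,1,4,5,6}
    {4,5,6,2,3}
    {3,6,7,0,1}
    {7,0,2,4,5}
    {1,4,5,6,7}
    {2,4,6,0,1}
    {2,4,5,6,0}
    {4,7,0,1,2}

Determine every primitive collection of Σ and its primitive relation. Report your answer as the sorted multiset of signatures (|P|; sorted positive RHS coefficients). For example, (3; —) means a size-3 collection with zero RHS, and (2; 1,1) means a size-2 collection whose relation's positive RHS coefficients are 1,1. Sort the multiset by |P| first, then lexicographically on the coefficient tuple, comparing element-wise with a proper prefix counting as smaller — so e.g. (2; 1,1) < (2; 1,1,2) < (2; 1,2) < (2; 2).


Minimal non-faces — 5 found among 8 rays, 20 max cones:

  P={0,3,4}:  v_{0} + v_{3} + v_{4} = v_{2}  ⇒ sig = (3; 1)
  P={1,3,5}:  v_{1} + v_{3} + v_{5} = v_{0}  ⇒ sig = (3; 1)
  P={2,6,7}:  v_{2} + v_{6} + v_{7} = v_{3}  ⇒ sig = (3; 1)
  P={1,2,5}:  v_{1} + v_{2} + v_{5} = 2·v_{0} + v_{4}  ⇒ sig = (3; 1,2)
  P={0,4,6,7}:  v_{0} + v_{4} + v_{6} + v_{7} = 0  ⇒ sig = (4; —)

so the primitive-relation signature multiset is
    (3; 1)
    (3; 1)
    (3; 1)
    (3; 1,2)
    (4; —)


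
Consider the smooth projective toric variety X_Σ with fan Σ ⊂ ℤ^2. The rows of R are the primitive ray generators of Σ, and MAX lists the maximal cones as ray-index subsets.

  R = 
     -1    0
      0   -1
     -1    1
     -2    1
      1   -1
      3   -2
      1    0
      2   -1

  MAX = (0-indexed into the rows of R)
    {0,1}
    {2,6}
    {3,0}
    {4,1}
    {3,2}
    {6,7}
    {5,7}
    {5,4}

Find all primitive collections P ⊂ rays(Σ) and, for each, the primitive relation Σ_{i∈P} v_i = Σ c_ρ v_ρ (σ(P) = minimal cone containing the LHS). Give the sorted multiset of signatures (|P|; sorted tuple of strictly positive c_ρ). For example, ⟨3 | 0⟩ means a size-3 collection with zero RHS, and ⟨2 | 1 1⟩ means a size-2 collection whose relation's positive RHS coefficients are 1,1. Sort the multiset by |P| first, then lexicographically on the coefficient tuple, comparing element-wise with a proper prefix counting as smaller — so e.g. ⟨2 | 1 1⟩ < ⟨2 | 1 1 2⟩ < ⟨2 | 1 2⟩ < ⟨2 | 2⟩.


Σ has 20 primitive collections:

  P={0,6}:  v_{0} + v_{6} = 0  ⟹  sig = ⟨2 | 0⟩
  P={2,4}:  v_{2} + v_{4} = 0  ⟹  sig = ⟨2 | 0⟩
  P={3,7}:  v_{3} + v_{7} = 0  ⟹  sig = ⟨2 | 0⟩
  P={0,2}:  v_{0} + v_{2} = v_{3}  ⟹  sig = ⟨2 | 1⟩
  P={0,4}:  v_{0} + v_{4} = v_{1}  ⟹  sig = ⟨2 | 1⟩
  P={0,7}:  v_{0} + v_{7} = v_{4}  ⟹  sig = ⟨2 | 1⟩
  P={1,2}:  v_{1} + v_{2} = v_{0}  ⟹  sig = ⟨2 | 1⟩
  P={1,6}:  v_{1} + v_{6} = v_{4}  ⟹  sig = ⟨2 | 1⟩
  P={2,5}:  v_{2} + v_{5} = v_{7}  ⟹  sig = ⟨2 | 1⟩
  P={2,7}:  v_{2} + v_{7} = v_{6}  ⟹  sig = ⟨2 | 1⟩
  P={3,4}:  v_{3} + v_{4} = v_{0}  ⟹  sig = ⟨2 | 1⟩
  P={3,5}:  v_{3} + v_{5} = v_{4}  ⟹  sig = ⟨2 | 1⟩
  P={3,6}:  v_{3} + v_{6} = v_{2}  ⟹  sig = ⟨2 | 1⟩
  P={4,6}:  v_{4} + v_{6} = v_{7}  ⟹  sig = ⟨2 | 1⟩
  P={4,7}:  v_{4} + v_{7} = v_{5}  ⟹  sig = ⟨2 | 1⟩
  P={0,5}:  v_{0} + v_{5} = 2·v_{4}  ⟹  sig = ⟨2 | 2⟩
  P={1,3}:  v_{1} + v_{3} = 2·v_{0}  ⟹  sig = ⟨2 | 2⟩
  P={1,7}:  v_{1} + v_{7} = 2·v_{4}  ⟹  sig = ⟨2 | 2⟩
  P={5,6}:  v_{5} + v_{6} = 2·v_{7}  ⟹  sig = ⟨2 | 2⟩
  P={1,5}:  v_{1} + v_{5} = 3·v_{4}  ⟹  sig = ⟨2 | 3⟩

Signatures (|P|; sorted positive RHS coefficients), sorted:
[⟨2 | 0⟩, ⟨2 | 0⟩, ⟨2 | 0⟩, ⟨2 | 1⟩, ⟨2 | 1⟩, ⟨2 | 1⟩, ⟨2 | 1⟩, ⟨2 | 1⟩, ⟨2 | 1⟩, ⟨2 | 1⟩, ⟨2 | 1⟩, ⟨2 | 1⟩, ⟨2 | 1⟩, ⟨2 | 1⟩, ⟨2 | 1⟩, ⟨2 | 2⟩, ⟨2 | 2⟩, ⟨2 | 2⟩, ⟨2 | 2⟩, ⟨2 | 3⟩]


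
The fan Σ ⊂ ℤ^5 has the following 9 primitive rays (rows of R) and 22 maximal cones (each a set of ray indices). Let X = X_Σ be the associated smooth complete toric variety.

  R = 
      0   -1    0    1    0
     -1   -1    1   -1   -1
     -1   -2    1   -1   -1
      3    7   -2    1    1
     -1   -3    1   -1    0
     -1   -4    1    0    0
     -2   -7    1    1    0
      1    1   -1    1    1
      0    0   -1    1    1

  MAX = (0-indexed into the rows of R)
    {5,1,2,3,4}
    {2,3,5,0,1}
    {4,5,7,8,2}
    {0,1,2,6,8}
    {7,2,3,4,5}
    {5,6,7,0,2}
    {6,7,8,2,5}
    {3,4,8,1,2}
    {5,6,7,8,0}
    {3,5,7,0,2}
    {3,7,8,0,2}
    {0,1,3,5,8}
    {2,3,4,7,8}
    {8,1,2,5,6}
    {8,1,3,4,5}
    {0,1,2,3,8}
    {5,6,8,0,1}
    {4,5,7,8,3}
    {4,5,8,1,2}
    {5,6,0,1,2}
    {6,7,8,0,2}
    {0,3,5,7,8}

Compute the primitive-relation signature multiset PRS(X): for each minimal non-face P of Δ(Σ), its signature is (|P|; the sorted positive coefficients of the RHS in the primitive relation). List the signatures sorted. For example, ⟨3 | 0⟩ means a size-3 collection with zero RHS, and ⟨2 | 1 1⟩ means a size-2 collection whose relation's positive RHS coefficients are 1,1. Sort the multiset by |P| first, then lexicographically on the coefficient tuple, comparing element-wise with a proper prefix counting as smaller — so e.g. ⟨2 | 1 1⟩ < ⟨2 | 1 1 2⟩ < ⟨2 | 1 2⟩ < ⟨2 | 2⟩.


Σ has 6 primitive collections:

  P={1,7}:  v_{1} + v_{7} = 0 — sig = ⟨2 | 0⟩
  P={0,4}:  v_{0} + v_{4} = v_{5} — sig = ⟨2 | 1⟩
  P={3,6}:  v_{3} + v_{6} = v_{0} + v_{7} — sig = ⟨2 | 1 1⟩
  P={4,6}:  v_{4} + v_{6} = v_{2} + 2·v_{5} + v_{8} — sig = ⟨2 | 1 1 2⟩
  P={0,2,5,8}:  v_{0} + v_{2} + v_{5} + v_{8} = v_{6} — sig = ⟨4 | 1⟩
  P={2,3,5,8}:  v_{2} + v_{3} + v_{5} + v_{8} = v_{7} — sig = ⟨4 | 1⟩

Signatures (|P|; sorted positive RHS coefficients), sorted:
    ⟨2 | 0⟩
    ⟨2 | 1⟩
    ⟨2 | 1 1⟩
    ⟨2 | 1 1 2⟩
    ⟨4 | 1⟩
    ⟨4 | 1⟩
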